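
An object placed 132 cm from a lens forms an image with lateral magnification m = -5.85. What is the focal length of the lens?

m = −d_i/d_o ⇒ d_i = −m·d_o = −(-5.85)·(132) = 772.2 cm.
1/f = 1/d_o + 1/d_i = 1/(132) + 1/(772.2) = 0.008871, so f = 113 cm.
Since f is positive, the lens is converging.

f = 113 cm (converging)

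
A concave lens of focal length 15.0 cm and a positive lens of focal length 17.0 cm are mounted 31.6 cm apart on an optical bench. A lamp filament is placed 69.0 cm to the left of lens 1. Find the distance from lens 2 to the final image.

Lens 1 is diverging, so f₁ = −15.0 cm.
Lens 1: 1/d_i1 = 1/f₁ − 1/d_o1 = 1/(-15.0) − 1/(69.0) = -0.08116, so d_i1 = -12.32 cm.
The intermediate image is 12.32 cm to the left of lens 1 (virtual), which is 31.6 − (-12.32) = 43.92 cm to the left of lens 2, so d_o2 = +43.92 cm.
Lens 2: 1/d_i2 = 1/f₂ − 1/d_o2 = 1/(17.0) − 1/(43.92) = 0.03605, so d_i2 = 27.7 cm.
The final image is real, 27.7 cm to the right of lens 2 (overall magnification ≈ -0.11).

27.7 cm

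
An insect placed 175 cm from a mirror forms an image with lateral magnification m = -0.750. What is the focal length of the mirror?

f = 75.0 cm (concave)

m = −d_i/d_o ⇒ d_i = −m·d_o = −(-0.750)·(175) = 131.2 cm.
1/f = 1/d_o + 1/d_i = 1/(175) + 1/(131.2) = 0.01334, so f = 75.0 cm.
Since f is positive, the mirror is concave.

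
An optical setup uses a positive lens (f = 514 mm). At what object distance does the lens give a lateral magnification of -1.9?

m = −d_i/d_o ⇒ d_i = −m·d_o.
1/f = 1/d_o + 1/d_i = 1/d_o − 1/(m·d_o) = (1 − 1/m)/d_o, so d_o = f(1 − 1/m) = (514.0)(1 − 1/(-1.9)) = 785 mm.

785 mm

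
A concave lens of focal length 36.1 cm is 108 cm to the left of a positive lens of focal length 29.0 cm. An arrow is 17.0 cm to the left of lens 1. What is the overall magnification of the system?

m = -0.218

f₁ = −36.1 cm (diverging).
Lens 1: 1/d_i1 = 1/(-36.1) − 1/(17.0) = -0.08652, so d_i1 = -11.56 cm; m₁ = −d_i1/d_o1 = +0.6800.
d_o2 = 108 − (-11.56) = 119.6 cm.
Lens 2: 1/d_i2 = 1/(29.0) − 1/(119.6) = 0.02612, so d_i2 = 38.28 cm; m₂ = −d_i2/d_o2 = -0.3201.
m = m₁·m₂ = (+0.6800)(-0.3201) = -0.218.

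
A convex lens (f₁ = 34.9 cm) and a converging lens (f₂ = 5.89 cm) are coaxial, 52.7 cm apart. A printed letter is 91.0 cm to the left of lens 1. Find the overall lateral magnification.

Lens 1: 1/d_i1 = 1/(34.9) − 1/(91.0) = 0.01766, so d_i1 = 56.61 cm; m₁ = −d_i1/d_o1 = -0.6221.
d_o2 = 52.7 − (56.61) = -3.910 cm (virtual object).
Lens 2: 1/d_i2 = 1/(5.89) − 1/(-3.910) = 0.4255, so d_i2 = 2.350 cm; m₂ = −d_i2/d_o2 = +0.6010.
m = m₁·m₂ = (-0.6221)(+0.6010) = -0.374.

m = -0.374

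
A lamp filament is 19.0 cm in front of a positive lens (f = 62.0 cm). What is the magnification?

1/d_i = 1/f − 1/d_o = 1/(62.00) − 1/(19.0) = -0.03650, so d_i = -27.40 cm.
m = −d_i/d_o = −(-27.40)/(19.0) = +1.44.
The image is virtual, upright and enlarged, on the same side as the object.

m = +1.44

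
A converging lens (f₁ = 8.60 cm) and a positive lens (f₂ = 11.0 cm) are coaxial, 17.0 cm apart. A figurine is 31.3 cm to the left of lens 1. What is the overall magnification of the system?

Lens 1: 1/d_i1 = 1/(8.60) − 1/(31.3) = 0.08433, so d_i1 = 11.86 cm; m₁ = −d_i1/d_o1 = -0.3789.
d_o2 = 17.0 − (11.86) = 5.140 cm.
Lens 2: 1/d_i2 = 1/(11.0) − 1/(5.140) = -0.1036, so d_i2 = -9.648 cm; m₂ = −d_i2/d_o2 = +1.877.
m = m₁·m₂ = (-0.3789)(+1.877) = -0.711.

m = -0.711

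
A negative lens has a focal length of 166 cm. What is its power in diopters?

P = -0.602 D

For a negative lens, f = −166 cm.
f = -166 cm = -1.66 m.
P = 1/f = 1/(-1.66 m) = -0.602 D.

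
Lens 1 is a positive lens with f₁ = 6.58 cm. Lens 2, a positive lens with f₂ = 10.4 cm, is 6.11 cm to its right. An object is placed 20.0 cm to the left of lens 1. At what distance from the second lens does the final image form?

Lens 1: 1/d_i1 = 1/f₁ − 1/d_o1 = 1/(6.58) − 1/(20.0) = 0.1020, so d_i1 = 9.806 cm.
The intermediate image is 9.806 cm to the right of lens 1, which lies 3.696 cm to the right of lens 2 — a virtual object — so d_o2 = −3.696 cm.
Lens 2: 1/d_i2 = 1/f₂ − 1/d_o2 = 1/(10.4) − 1/(-3.696) = 0.3667, so d_i2 = 2.73 cm.
The final image is real, 2.73 cm to the right of lens 2 (overall magnification ≈ -0.36).

2.73 cm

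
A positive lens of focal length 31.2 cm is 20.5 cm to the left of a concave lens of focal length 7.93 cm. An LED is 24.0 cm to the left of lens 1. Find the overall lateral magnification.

m = +0.259

Lens 1: 1/d_i1 = 1/(31.2) − 1/(24.0) = -0.009615, so d_i1 = -104.0 cm; m₁ = −d_i1/d_o1 = +4.333.
d_o2 = 20.5 − (-104.0) = 124.5 cm.
f₂ = −7.93 cm (diverging).
Lens 2: 1/d_i2 = 1/(-7.93) − 1/(124.5) = -0.1341, so d_i2 = -7.455 cm; m₂ = −d_i2/d_o2 = +0.05988.
m = m₁·m₂ = (+4.333)(+0.05988) = +0.259.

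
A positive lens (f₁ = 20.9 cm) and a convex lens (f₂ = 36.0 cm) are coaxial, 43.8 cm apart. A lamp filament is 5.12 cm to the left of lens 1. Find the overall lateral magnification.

m = -3.27

Lens 1: 1/d_i1 = 1/(20.9) − 1/(5.12) = -0.1475, so d_i1 = -6.781 cm; m₁ = −d_i1/d_o1 = +1.324.
d_o2 = 43.8 − (-6.781) = 50.58 cm.
Lens 2: 1/d_i2 = 1/(36.0) − 1/(50.58) = 0.008007, so d_i2 = 124.9 cm; m₂ = −d_i2/d_o2 = -2.469.
m = m₁·m₂ = (+1.324)(-2.469) = -3.27.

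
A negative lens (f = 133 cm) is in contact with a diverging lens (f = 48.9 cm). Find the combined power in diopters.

P₁ = 1/f₁ = 1/(-1.33 m) = -0.7519 D; P₂ = 1/f₂ = 1/(-0.489 m) = -2.045 D.
For thin lenses in contact, P = P₁ + P₂ = (-0.7519) + (-2.045) = -2.80 D.

P = -2.80 D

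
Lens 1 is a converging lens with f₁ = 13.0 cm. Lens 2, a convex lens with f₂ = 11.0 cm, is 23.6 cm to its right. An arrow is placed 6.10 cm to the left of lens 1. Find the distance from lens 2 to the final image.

Lens 1: 1/d_i1 = 1/f₁ − 1/d_o1 = 1/(13.0) − 1/(6.10) = -0.08701, so d_i1 = -11.49 cm.
The intermediate image is 11.49 cm to the left of lens 1 (virtual), which is 23.6 − (-11.49) = 35.09 cm to the left of lens 2, so d_o2 = +35.09 cm.
Lens 2: 1/d_i2 = 1/f₂ − 1/d_o2 = 1/(11.0) − 1/(35.09) = 0.06241, so d_i2 = 16.0 cm.
The final image is real, 16.0 cm to the right of lens 2 (overall magnification ≈ -0.86).

16.0 cm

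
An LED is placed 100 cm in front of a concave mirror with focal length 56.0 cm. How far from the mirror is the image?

127 cm

Mirror equation: 1/s_i = 1/f − 1/s_o = 1/(56.00) − 1/(100) = 0.01786 − 0.01000 = 0.007857, so s_i = 127 cm.
The image is real, inverted and enlarged, in front of the mirror.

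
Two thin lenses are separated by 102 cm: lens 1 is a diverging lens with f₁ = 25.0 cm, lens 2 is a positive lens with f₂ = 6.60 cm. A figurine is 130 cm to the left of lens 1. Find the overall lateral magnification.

m = -0.00915

f₁ = −25.0 cm (diverging).
Lens 1: 1/d_i1 = 1/(-25.0) − 1/(130) = -0.04769, so d_i1 = -20.97 cm; m₁ = −d_i1/d_o1 = +0.1613.
d_o2 = 102 − (-20.97) = 123.0 cm.
Lens 2: 1/d_i2 = 1/(6.60) − 1/(123.0) = 0.1434, so d_i2 = 6.974 cm; m₂ = −d_i2/d_o2 = -0.05670.
m = m₁·m₂ = (+0.1613)(-0.05670) = -0.00915.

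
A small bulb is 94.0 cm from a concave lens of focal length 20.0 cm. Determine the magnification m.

For a concave lens, f = -20.0 cm.
1/d_i = 1/f − 1/d_o = 1/(-20.00) − 1/(94.0) = -0.06064, so d_i = -16.49 cm.
m = −d_i/d_o = −(-16.49)/(94.0) = +0.175.
The image is virtual, upright and reduced, on the same side as the object.

m = +0.175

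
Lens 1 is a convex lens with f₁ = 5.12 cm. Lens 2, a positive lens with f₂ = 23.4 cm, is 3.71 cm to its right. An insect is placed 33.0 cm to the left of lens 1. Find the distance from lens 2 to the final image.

Lens 1: 1/d_i1 = 1/f₁ − 1/d_o1 = 1/(5.12) − 1/(33.0) = 0.1650, so d_i1 = 6.060 cm.
The intermediate image is 6.060 cm to the right of lens 1, which lies 2.350 cm to the right of lens 2 — a virtual object — so d_o2 = −2.350 cm.
Lens 2: 1/d_i2 = 1/f₂ − 1/d_o2 = 1/(23.4) − 1/(-2.350) = 0.4683, so d_i2 = 2.14 cm.
The final image is real, 2.14 cm to the right of lens 2 (overall magnification ≈ -0.17).

2.14 cm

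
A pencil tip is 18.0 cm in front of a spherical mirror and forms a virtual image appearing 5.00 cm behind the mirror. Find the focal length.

f = -6.92 cm (convex)

Virtual image ⇒ d_i = −5.00 cm.
1/f = 1/d_o + 1/d_i = 1/(18.0) + 1/(-5.00) = -0.1444, so f = -6.92 cm.
Since f is negative, the spherical mirror is convex.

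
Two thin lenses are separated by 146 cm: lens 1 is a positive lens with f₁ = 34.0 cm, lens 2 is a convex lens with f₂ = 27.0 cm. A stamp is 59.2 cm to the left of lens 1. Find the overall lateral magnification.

Lens 1: 1/d_i1 = 1/(34.0) − 1/(59.2) = 0.01252, so d_i1 = 79.87 cm; m₁ = −d_i1/d_o1 = -1.349.
d_o2 = 146 − (79.87) = 66.13 cm.
Lens 2: 1/d_i2 = 1/(27.0) − 1/(66.13) = 0.02192, so d_i2 = 45.63 cm; m₂ = −d_i2/d_o2 = -0.6900.
m = m₁·m₂ = (-1.349)(-0.6900) = +0.931.

m = +0.931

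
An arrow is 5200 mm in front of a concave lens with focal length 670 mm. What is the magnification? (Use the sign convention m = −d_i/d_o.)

m = +0.114

For a concave lens, f = -670 mm.
1/d_i = 1/f − 1/d_o = 1/(-670.0) − 1/(5200) = -0.001685, so d_i = -593.5 mm.
m = −d_i/d_o = −(-593.5)/(5200) = +0.114.
The image is virtual, upright and reduced, on the same side as the object.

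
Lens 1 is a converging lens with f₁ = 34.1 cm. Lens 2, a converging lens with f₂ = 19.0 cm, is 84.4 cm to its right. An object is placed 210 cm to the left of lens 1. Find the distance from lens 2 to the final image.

Lens 1: 1/d_i1 = 1/f₁ − 1/d_o1 = 1/(34.1) − 1/(210) = 0.02456, so d_i1 = 40.71 cm.
The intermediate image is 40.71 cm to the right of lens 1, which is 84.4 − (40.71) = 43.69 cm to the left of lens 2, so d_o2 = +43.69 cm.
Lens 2: 1/d_i2 = 1/f₂ − 1/d_o2 = 1/(19.0) − 1/(43.69) = 0.02974, so d_i2 = 33.6 cm.
The final image is real, 33.6 cm to the right of lens 2 (overall magnification ≈ 0.15).

33.6 cm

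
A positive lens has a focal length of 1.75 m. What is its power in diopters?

P = 1/f = 1/(1.75 m) = +0.571 D.

P = +0.571 D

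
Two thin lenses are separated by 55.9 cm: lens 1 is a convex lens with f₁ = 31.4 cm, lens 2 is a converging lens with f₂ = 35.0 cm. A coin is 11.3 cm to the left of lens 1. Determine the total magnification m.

Lens 1: 1/d_i1 = 1/(31.4) − 1/(11.3) = -0.05665, so d_i1 = -17.65 cm; m₁ = −d_i1/d_o1 = +1.562.
d_o2 = 55.9 − (-17.65) = 73.55 cm.
Lens 2: 1/d_i2 = 1/(35.0) − 1/(73.55) = 0.01498, so d_i2 = 66.78 cm; m₂ = −d_i2/d_o2 = -0.9079.
m = m₁·m₂ = (+1.562)(-0.9079) = -1.42.

m = -1.42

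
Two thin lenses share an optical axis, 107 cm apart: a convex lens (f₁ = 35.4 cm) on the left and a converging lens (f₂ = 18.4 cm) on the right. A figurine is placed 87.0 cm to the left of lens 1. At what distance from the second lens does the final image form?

Lens 1: 1/d_i1 = 1/f₁ − 1/d_o1 = 1/(35.4) − 1/(87.0) = 0.01675, so d_i1 = 59.69 cm.
The intermediate image is 59.69 cm to the right of lens 1, which is 107 − (59.69) = 47.31 cm to the left of lens 2, so d_o2 = +47.31 cm.
Lens 2: 1/d_i2 = 1/f₂ − 1/d_o2 = 1/(18.4) − 1/(47.31) = 0.03321, so d_i2 = 30.1 cm.
The final image is real, 30.1 cm to the right of lens 2 (overall magnification ≈ 0.44).

30.1 cm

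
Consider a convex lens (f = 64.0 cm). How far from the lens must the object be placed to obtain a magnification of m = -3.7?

81.3 cm

m = −d_i/d_o ⇒ d_i = −m·d_o.
1/f = 1/d_o + 1/d_i = 1/d_o − 1/(m·d_o) = (1 − 1/m)/d_o, so d_o = f(1 − 1/m) = (64.00)(1 − 1/(-3.7)) = 81.3 cm.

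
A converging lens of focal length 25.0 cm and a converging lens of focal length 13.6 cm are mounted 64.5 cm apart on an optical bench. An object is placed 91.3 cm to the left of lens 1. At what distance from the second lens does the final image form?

24.8 cm

Lens 1: 1/d_i1 = 1/f₁ − 1/d_o1 = 1/(25.0) − 1/(91.3) = 0.02905, so d_i1 = 34.43 cm.
The intermediate image is 34.43 cm to the right of lens 1, which is 64.5 − (34.43) = 30.07 cm to the left of lens 2, so d_o2 = +30.07 cm.
Lens 2: 1/d_i2 = 1/f₂ − 1/d_o2 = 1/(13.6) − 1/(30.07) = 0.04027, so d_i2 = 24.8 cm.
The final image is real, 24.8 cm to the right of lens 2 (overall magnification ≈ 0.31).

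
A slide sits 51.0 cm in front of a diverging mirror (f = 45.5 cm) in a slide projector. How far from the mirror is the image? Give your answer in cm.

24.0 cm

For a diverging mirror, f = -45.5 cm.
Mirror equation: 1/s_i = 1/f − 1/s_o = 1/(-45.50) − 1/(51.0) = -0.02198 − 0.01961 = -0.04159, so s_i = -24.0 cm.
The image is virtual, upright and reduced, behind the mirror.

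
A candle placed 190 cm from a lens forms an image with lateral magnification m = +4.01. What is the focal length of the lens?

f = 253 cm (converging)

m = −d_i/d_o ⇒ d_i = −m·d_o = −(+4.01)·(190) = -761.9 cm.
1/f = 1/d_o + 1/d_i = 1/(190) + 1/(-761.9) = 0.003951, so f = 253 cm.
Since f is positive, the lens is converging.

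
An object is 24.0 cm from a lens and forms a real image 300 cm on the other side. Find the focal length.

f = 22.2 cm (converging)

Real image ⇒ d_i = +300 cm.
1/f = 1/d_o + 1/d_i = 1/(24.0) + 1/(300) = 0.04500, so f = 22.2 cm.
Since f is positive, the lens is converging.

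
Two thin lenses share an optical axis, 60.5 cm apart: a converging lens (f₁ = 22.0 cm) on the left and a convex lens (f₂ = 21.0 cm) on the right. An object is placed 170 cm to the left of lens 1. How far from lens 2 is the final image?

52.0 cm

Lens 1: 1/d_i1 = 1/f₁ − 1/d_o1 = 1/(22.0) − 1/(170) = 0.03957, so d_i1 = 25.27 cm.
The intermediate image is 25.27 cm to the right of lens 1, which is 60.5 − (25.27) = 35.23 cm to the left of lens 2, so d_o2 = +35.23 cm.
Lens 2: 1/d_i2 = 1/f₂ − 1/d_o2 = 1/(21.0) − 1/(35.23) = 0.01923, so d_i2 = 52.0 cm.
The final image is real, 52.0 cm to the right of lens 2 (overall magnification ≈ 0.22).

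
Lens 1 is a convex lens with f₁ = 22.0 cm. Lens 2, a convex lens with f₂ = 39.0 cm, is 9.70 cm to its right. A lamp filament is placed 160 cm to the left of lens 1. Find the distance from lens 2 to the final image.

11.2 cm

Lens 1: 1/d_i1 = 1/f₁ − 1/d_o1 = 1/(22.0) − 1/(160) = 0.03920, so d_i1 = 25.51 cm.
The intermediate image is 25.51 cm to the right of lens 1, which lies 15.81 cm to the right of lens 2 — a virtual object — so d_o2 = −15.81 cm.
Lens 2: 1/d_i2 = 1/f₂ − 1/d_o2 = 1/(39.0) − 1/(-15.81) = 0.08889, so d_i2 = 11.2 cm.
The final image is real, 11.2 cm to the right of lens 2 (overall magnification ≈ -0.11).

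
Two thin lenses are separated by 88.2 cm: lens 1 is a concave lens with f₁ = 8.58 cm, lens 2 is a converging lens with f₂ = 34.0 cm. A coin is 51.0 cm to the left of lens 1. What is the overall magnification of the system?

m = -0.0796

f₁ = −8.58 cm (diverging).
Lens 1: 1/d_i1 = 1/(-8.58) − 1/(51.0) = -0.1362, so d_i1 = -7.344 cm; m₁ = −d_i1/d_o1 = +0.1440.
d_o2 = 88.2 − (-7.344) = 95.54 cm.
Lens 2: 1/d_i2 = 1/(34.0) − 1/(95.54) = 0.01894, so d_i2 = 52.78 cm; m₂ = −d_i2/d_o2 = -0.5525.
m = m₁·m₂ = (+0.1440)(-0.5525) = -0.0796.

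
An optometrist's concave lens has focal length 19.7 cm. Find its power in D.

P = -5.08 D

For a concave lens, f = −19.7 cm.
f = -19.7 cm = -0.197 m.
P = 1/f = 1/(-0.197 m) = -5.08 D.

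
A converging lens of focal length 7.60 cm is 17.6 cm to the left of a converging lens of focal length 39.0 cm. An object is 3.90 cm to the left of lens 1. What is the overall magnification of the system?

Lens 1: 1/d_i1 = 1/(7.60) − 1/(3.90) = -0.1248, so d_i1 = -8.011 cm; m₁ = −d_i1/d_o1 = +2.054.
d_o2 = 17.6 − (-8.011) = 25.61 cm.
Lens 2: 1/d_i2 = 1/(39.0) − 1/(25.61) = -0.01341, so d_i2 = -74.59 cm; m₂ = −d_i2/d_o2 = +2.913.
m = m₁·m₂ = (+2.054)(+2.913) = +5.98.

m = +5.98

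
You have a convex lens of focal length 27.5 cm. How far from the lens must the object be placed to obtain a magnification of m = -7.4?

31.2 cm

m = −d_i/d_o ⇒ d_i = −m·d_o.
1/f = 1/d_o + 1/d_i = 1/d_o − 1/(m·d_o) = (1 − 1/m)/d_o, so d_o = f(1 − 1/m) = (27.50)(1 − 1/(-7.4)) = 31.2 cm.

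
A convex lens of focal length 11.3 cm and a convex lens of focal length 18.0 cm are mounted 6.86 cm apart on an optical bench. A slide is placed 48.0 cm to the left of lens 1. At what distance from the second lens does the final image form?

5.50 cm

Lens 1: 1/d_i1 = 1/f₁ − 1/d_o1 = 1/(11.3) − 1/(48.0) = 0.06766, so d_i1 = 14.78 cm.
The intermediate image is 14.78 cm to the right of lens 1, which lies 7.920 cm to the right of lens 2 — a virtual object — so d_o2 = −7.920 cm.
Lens 2: 1/d_i2 = 1/f₂ − 1/d_o2 = 1/(18.0) − 1/(-7.920) = 0.1818, so d_i2 = 5.50 cm.
The final image is real, 5.50 cm to the right of lens 2 (overall magnification ≈ -0.21).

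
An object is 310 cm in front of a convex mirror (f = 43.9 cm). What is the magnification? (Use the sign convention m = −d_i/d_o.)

m = +0.124

For a convex mirror, f = -43.9 cm.
1/d_i = 1/f − 1/d_o = 1/(-43.90) − 1/(310) = -0.02600, so d_i = -38.45 cm.
m = −d_i/d_o = −(-38.45)/(310) = +0.124.
The image is virtual, upright and reduced, behind the mirror.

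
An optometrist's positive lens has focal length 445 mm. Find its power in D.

f = 44.5 cm = 0.445 m.
P = 1/f = 1/(0.445 m) = +2.25 D.

P = +2.25 D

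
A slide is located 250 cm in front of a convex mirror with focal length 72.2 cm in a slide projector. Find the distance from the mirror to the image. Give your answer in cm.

56.0 cm

For a convex mirror, f = -72.2 cm.
Mirror equation: 1/s_i = 1/f − 1/s_o = 1/(-72.20) − 1/(250) = -0.01385 − 0.004000 = -0.01785, so s_i = -56.0 cm.
The image is virtual, upright and reduced, behind the mirror.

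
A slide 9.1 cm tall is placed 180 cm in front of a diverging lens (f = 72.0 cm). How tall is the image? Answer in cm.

For a diverging lens, f = -72.0 cm.
1/d_i = 1/f − 1/d_o = 1/(-72.00) − 1/(180) = -0.01944, so d_i = -51.43 cm.
m = −d_i/d_o = +0.2857.
|h_i| = |m|·h_o = 0.2857 × 9.1 = 2.60 cm. The image is virtual, upright and reduced, on the same side as the object.

2.60 cm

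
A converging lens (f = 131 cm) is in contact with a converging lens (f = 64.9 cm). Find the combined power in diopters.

P = +2.30 D

P₁ = 1/f₁ = 1/(1.31 m) = +0.7634 D; P₂ = 1/f₂ = 1/(0.649 m) = +1.541 D.
For thin lenses in contact, P = P₁ + P₂ = (+0.7634) + (+1.541) = +2.30 D.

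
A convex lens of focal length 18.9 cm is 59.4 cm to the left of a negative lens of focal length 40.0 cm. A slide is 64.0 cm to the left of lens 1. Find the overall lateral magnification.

Lens 1: 1/d_i1 = 1/(18.9) − 1/(64.0) = 0.03729, so d_i1 = 26.82 cm; m₁ = −d_i1/d_o1 = -0.4191.
d_o2 = 59.4 − (26.82) = 32.58 cm.
f₂ = −40.0 cm (diverging).
Lens 2: 1/d_i2 = 1/(-40.0) − 1/(32.58) = -0.05569, so d_i2 = -17.96 cm; m₂ = −d_i2/d_o2 = +0.5511.
m = m₁·m₂ = (-0.4191)(+0.5511) = -0.231.

m = -0.231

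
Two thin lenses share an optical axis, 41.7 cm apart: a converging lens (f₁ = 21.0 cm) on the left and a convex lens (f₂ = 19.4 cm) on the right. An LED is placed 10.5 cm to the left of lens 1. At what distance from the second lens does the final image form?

Lens 1: 1/d_i1 = 1/f₁ − 1/d_o1 = 1/(21.0) − 1/(10.5) = -0.04762, so d_i1 = -21.00 cm.
The intermediate image is 21.00 cm to the left of lens 1 (virtual), which is 41.7 − (-21.00) = 62.70 cm to the left of lens 2, so d_o2 = +62.70 cm.
Lens 2: 1/d_i2 = 1/f₂ − 1/d_o2 = 1/(19.4) − 1/(62.70) = 0.03560, so d_i2 = 28.1 cm.
The final image is real, 28.1 cm to the right of lens 2 (overall magnification ≈ -0.90).

28.1 cm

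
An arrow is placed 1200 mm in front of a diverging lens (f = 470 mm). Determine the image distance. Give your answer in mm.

For a diverging lens, f = -470 mm.
Thin-lens equation: 1/s_i = 1/f − 1/s_o = 1/(-470.0) − 1/(1200) = -0.002128 − 0.0008333 = -0.002961, so s_i = -338 mm.
The image is virtual, upright and reduced, on the same side as the object.

338 mm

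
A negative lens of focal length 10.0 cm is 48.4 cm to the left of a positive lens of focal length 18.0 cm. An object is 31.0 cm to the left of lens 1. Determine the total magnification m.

f₁ = −10.0 cm (diverging).
Lens 1: 1/d_i1 = 1/(-10.0) − 1/(31.0) = -0.1323, so d_i1 = -7.561 cm; m₁ = −d_i1/d_o1 = +0.2439.
d_o2 = 48.4 − (-7.561) = 55.96 cm.
Lens 2: 1/d_i2 = 1/(18.0) − 1/(55.96) = 0.03769, so d_i2 = 26.54 cm; m₂ = −d_i2/d_o2 = -0.4742.
m = m₁·m₂ = (+0.2439)(-0.4742) = -0.116.

m = -0.116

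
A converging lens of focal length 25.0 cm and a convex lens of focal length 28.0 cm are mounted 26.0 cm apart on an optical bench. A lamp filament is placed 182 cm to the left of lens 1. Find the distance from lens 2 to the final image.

2.69 cm

Lens 1: 1/d_i1 = 1/f₁ − 1/d_o1 = 1/(25.0) − 1/(182) = 0.03451, so d_i1 = 28.98 cm.
The intermediate image is 28.98 cm to the right of lens 1, which lies 2.980 cm to the right of lens 2 — a virtual object — so d_o2 = −2.980 cm.
Lens 2: 1/d_i2 = 1/f₂ − 1/d_o2 = 1/(28.0) − 1/(-2.980) = 0.3713, so d_i2 = 2.69 cm.
The final image is real, 2.69 cm to the right of lens 2 (overall magnification ≈ -0.14).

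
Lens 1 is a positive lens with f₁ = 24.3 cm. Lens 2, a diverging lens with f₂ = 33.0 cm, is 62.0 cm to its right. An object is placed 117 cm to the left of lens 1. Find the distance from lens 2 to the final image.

Lens 1: 1/d_i1 = 1/f₁ − 1/d_o1 = 1/(24.3) − 1/(117) = 0.03261, so d_i1 = 30.67 cm.
The intermediate image is 30.67 cm to the right of lens 1, which is 62.0 − (30.67) = 31.33 cm to the left of lens 2, so d_o2 = +31.33 cm.
Lens 2 is diverging, so f₂ = −33.0 cm.
Lens 2: 1/d_i2 = 1/f₂ − 1/d_o2 = 1/(-33.0) − 1/(31.33) = -0.06222, so d_i2 = -16.1 cm.
The final image is virtual, 16.1 cm to the left of lens 2 (overall magnification ≈ -0.13).

16.1 cm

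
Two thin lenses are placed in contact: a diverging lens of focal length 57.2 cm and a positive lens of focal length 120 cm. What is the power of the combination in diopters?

P₁ = 1/f₁ = 1/(-0.572 m) = -1.748 D; P₂ = 1/f₂ = 1/(1.20 m) = +0.8333 D.
For thin lenses in contact, P = P₁ + P₂ = (-1.748) + (+0.8333) = -0.915 D.

P = -0.915 D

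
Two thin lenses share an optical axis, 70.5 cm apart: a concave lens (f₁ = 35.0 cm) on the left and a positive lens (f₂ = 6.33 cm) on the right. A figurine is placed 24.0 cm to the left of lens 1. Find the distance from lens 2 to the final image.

Lens 1 is diverging, so f₁ = −35.0 cm.
Lens 1: 1/d_i1 = 1/f₁ − 1/d_o1 = 1/(-35.0) − 1/(24.0) = -0.07024, so d_i1 = -14.24 cm.
The intermediate image is 14.24 cm to the left of lens 1 (virtual), which is 70.5 − (-14.24) = 84.74 cm to the left of lens 2, so d_o2 = +84.74 cm.
Lens 2: 1/d_i2 = 1/f₂ − 1/d_o2 = 1/(6.33) − 1/(84.74) = 0.1462, so d_i2 = 6.84 cm.
The final image is real, 6.84 cm to the right of lens 2 (overall magnification ≈ -0.048).

6.84 cm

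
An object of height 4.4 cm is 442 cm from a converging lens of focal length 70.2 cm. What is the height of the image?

0.831 cm

1/d_i = 1/f − 1/d_o = 1/(70.20) − 1/(442) = 0.01198, so d_i = 83.45 cm.
m = −d_i/d_o = -0.1888.
|h_i| = |m|·h_o = 0.1888 × 4.4 = 0.831 cm. The image is real, inverted and reduced, on the far side of the lens.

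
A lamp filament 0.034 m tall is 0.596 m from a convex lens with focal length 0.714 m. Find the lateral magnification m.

m = +6.05

1/d_i = 1/f − 1/d_o = 1/(0.7140) − 1/(0.596) = -0.2773, so d_i = -3.606 m.
m = −d_i/d_o = −(-3.606)/(0.596) = +6.05.
The image is virtual, upright and enlarged, on the same side as the object.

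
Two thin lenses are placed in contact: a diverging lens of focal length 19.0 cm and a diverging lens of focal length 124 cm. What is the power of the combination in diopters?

P₁ = 1/f₁ = 1/(-0.190 m) = -5.263 D; P₂ = 1/f₂ = 1/(-1.24 m) = -0.8065 D.
For thin lenses in contact, P = P₁ + P₂ = (-5.263) + (-0.8065) = -6.07 D.

P = -6.07 D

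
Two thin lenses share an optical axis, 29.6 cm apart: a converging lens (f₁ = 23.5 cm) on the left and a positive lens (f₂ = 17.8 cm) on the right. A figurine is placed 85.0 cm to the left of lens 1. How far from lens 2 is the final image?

2.48 cm

Lens 1: 1/d_i1 = 1/f₁ − 1/d_o1 = 1/(23.5) − 1/(85.0) = 0.03079, so d_i1 = 32.48 cm.
The intermediate image is 32.48 cm to the right of lens 1, which lies 2.880 cm to the right of lens 2 — a virtual object — so d_o2 = −2.880 cm.
Lens 2: 1/d_i2 = 1/f₂ − 1/d_o2 = 1/(17.8) − 1/(-2.880) = 0.4034, so d_i2 = 2.48 cm.
The final image is real, 2.48 cm to the right of lens 2 (overall magnification ≈ -0.33).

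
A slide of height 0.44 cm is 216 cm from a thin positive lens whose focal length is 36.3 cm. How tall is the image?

1/d_i = 1/f − 1/d_o = 1/(36.30) − 1/(216) = 0.02292, so d_i = 43.63 cm.
m = −d_i/d_o = -0.2020.
|h_i| = |m|·h_o = 0.2020 × 0.44 = 0.0889 cm. The image is real, inverted and reduced, on the far side of the lens.

0.0889 cm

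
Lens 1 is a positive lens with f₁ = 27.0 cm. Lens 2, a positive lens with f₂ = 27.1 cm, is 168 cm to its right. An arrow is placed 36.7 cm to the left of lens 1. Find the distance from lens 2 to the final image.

46.1 cm

Lens 1: 1/d_i1 = 1/f₁ − 1/d_o1 = 1/(27.0) − 1/(36.7) = 0.009789, so d_i1 = 102.2 cm.
The intermediate image is 102.2 cm to the right of lens 1, which is 168 − (102.2) = 65.80 cm to the left of lens 2, so d_o2 = +65.80 cm.
Lens 2: 1/d_i2 = 1/f₂ − 1/d_o2 = 1/(27.1) − 1/(65.80) = 0.02170, so d_i2 = 46.1 cm.
The final image is real, 46.1 cm to the right of lens 2 (overall magnification ≈ 1.9).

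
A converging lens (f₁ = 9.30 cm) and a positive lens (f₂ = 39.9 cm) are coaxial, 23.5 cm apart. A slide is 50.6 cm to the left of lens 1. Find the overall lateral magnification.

m = -0.323

Lens 1: 1/d_i1 = 1/(9.30) − 1/(50.6) = 0.08776, so d_i1 = 11.39 cm; m₁ = −d_i1/d_o1 = -0.2251.
d_o2 = 23.5 − (11.39) = 12.11 cm.
Lens 2: 1/d_i2 = 1/(39.9) − 1/(12.11) = -0.05751, so d_i2 = -17.39 cm; m₂ = −d_i2/d_o2 = +1.436.
m = m₁·m₂ = (-0.2251)(+1.436) = -0.323.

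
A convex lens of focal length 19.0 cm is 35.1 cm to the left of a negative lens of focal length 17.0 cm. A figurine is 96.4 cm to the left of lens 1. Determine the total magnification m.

m = -0.147

Lens 1: 1/d_i1 = 1/(19.0) − 1/(96.4) = 0.04226, so d_i1 = 23.66 cm; m₁ = −d_i1/d_o1 = -0.2454.
d_o2 = 35.1 − (23.66) = 11.44 cm.
f₂ = −17.0 cm (diverging).
Lens 2: 1/d_i2 = 1/(-17.0) − 1/(11.44) = -0.1462, so d_i2 = -6.838 cm; m₂ = −d_i2/d_o2 = +0.5977.
m = m₁·m₂ = (-0.2454)(+0.5977) = -0.147.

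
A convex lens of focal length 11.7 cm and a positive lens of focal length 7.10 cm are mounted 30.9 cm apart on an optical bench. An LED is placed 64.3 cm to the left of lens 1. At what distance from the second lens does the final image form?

Lens 1: 1/d_i1 = 1/f₁ − 1/d_o1 = 1/(11.7) − 1/(64.3) = 0.06992, so d_i1 = 14.30 cm.
The intermediate image is 14.30 cm to the right of lens 1, which is 30.9 − (14.30) = 16.60 cm to the left of lens 2, so d_o2 = +16.60 cm.
Lens 2: 1/d_i2 = 1/f₂ − 1/d_o2 = 1/(7.10) − 1/(16.60) = 0.08060, so d_i2 = 12.4 cm.
The final image is real, 12.4 cm to the right of lens 2 (overall magnification ≈ 0.17).

12.4 cm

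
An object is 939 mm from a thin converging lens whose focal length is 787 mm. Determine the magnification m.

m = -5.18

1/d_i = 1/f − 1/d_o = 1/(787.0) − 1/(939) = 0.0002057, so d_i = 4862 mm.
m = −d_i/d_o = −(4862)/(939) = -5.18.
The image is real, inverted and enlarged, on the far side of the lens.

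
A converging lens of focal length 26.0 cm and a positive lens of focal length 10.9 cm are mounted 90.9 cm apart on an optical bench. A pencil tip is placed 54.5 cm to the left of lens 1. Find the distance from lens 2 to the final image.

Lens 1: 1/d_i1 = 1/f₁ − 1/d_o1 = 1/(26.0) − 1/(54.5) = 0.02011, so d_i1 = 49.72 cm.
The intermediate image is 49.72 cm to the right of lens 1, which is 90.9 − (49.72) = 41.18 cm to the left of lens 2, so d_o2 = +41.18 cm.
Lens 2: 1/d_i2 = 1/f₂ − 1/d_o2 = 1/(10.9) − 1/(41.18) = 0.06746, so d_i2 = 14.8 cm.
The final image is real, 14.8 cm to the right of lens 2 (overall magnification ≈ 0.33).

14.8 cm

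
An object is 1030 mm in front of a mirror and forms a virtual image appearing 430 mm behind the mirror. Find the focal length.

Virtual image ⇒ d_i = −430 mm.
1/f = 1/d_o + 1/d_i = 1/(1030) + 1/(-430) = -0.001355, so f = -738 mm.
Since f is negative, the mirror is convex.

f = -738 mm (convex)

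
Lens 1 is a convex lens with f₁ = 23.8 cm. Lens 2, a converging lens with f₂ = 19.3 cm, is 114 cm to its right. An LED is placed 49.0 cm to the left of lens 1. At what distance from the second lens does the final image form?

Lens 1: 1/d_i1 = 1/f₁ − 1/d_o1 = 1/(23.8) − 1/(49.0) = 0.02161, so d_i1 = 46.28 cm.
The intermediate image is 46.28 cm to the right of lens 1, which is 114 − (46.28) = 67.72 cm to the left of lens 2, so d_o2 = +67.72 cm.
Lens 2: 1/d_i2 = 1/f₂ − 1/d_o2 = 1/(19.3) − 1/(67.72) = 0.03705, so d_i2 = 27.0 cm.
The final image is real, 27.0 cm to the right of lens 2 (overall magnification ≈ 0.38).

27.0 cm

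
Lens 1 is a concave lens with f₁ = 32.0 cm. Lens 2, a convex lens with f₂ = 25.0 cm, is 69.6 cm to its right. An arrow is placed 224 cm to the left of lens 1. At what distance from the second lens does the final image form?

33.6 cm

Lens 1 is diverging, so f₁ = −32.0 cm.
Lens 1: 1/d_i1 = 1/f₁ − 1/d_o1 = 1/(-32.0) − 1/(224) = -0.03571, so d_i1 = -28.00 cm.
The intermediate image is 28.00 cm to the left of lens 1 (virtual), which is 69.6 − (-28.00) = 97.60 cm to the left of lens 2, so d_o2 = +97.60 cm.
Lens 2: 1/d_i2 = 1/f₂ − 1/d_o2 = 1/(25.0) − 1/(97.60) = 0.02975, so d_i2 = 33.6 cm.
The final image is real, 33.6 cm to the right of lens 2 (overall magnification ≈ -0.043).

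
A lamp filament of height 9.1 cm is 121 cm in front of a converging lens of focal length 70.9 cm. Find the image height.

1/d_i = 1/f − 1/d_o = 1/(70.90) − 1/(121) = 0.005840, so d_i = 171.2 cm.
m = −d_i/d_o = -1.415.
|h_i| = |m|·h_o = 1.415 × 9.1 = 12.9 cm. The image is real, inverted and enlarged, on the far side of the lens.

12.9 cm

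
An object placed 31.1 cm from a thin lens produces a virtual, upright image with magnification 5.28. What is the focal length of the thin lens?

f = 38.4 cm (converging)

m = −d_i/d_o ⇒ d_i = −m·d_o = −(+5.28)·(31.1) = -164.2 cm.
1/f = 1/d_o + 1/d_i = 1/(31.1) + 1/(-164.2) = 0.02606, so f = 38.4 cm.
Since f is positive, the thin lens is converging.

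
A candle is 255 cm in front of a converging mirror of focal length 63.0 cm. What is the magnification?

1/d_i = 1/f − 1/d_o = 1/(63.00) − 1/(255) = 0.01195, so d_i = 83.67 cm.
m = −d_i/d_o = −(83.67)/(255) = -0.328.
The image is real, inverted and reduced, in front of the mirror.

m = -0.328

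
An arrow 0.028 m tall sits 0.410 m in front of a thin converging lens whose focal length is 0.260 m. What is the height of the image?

0.0485 m

1/d_i = 1/f − 1/d_o = 1/(0.2600) − 1/(0.410) = 1.407, so d_i = 0.7107 m.
m = −d_i/d_o = -1.733.
|h_i| = |m|·h_o = 1.733 × 0.028 = 0.0485 m. The image is real, inverted and enlarged, on the far side of the lens.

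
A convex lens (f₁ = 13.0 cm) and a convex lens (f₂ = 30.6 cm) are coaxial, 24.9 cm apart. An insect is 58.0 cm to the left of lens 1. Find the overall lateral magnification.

Lens 1: 1/d_i1 = 1/(13.0) − 1/(58.0) = 0.05968, so d_i1 = 16.76 cm; m₁ = −d_i1/d_o1 = -0.2890.
d_o2 = 24.9 − (16.76) = 8.140 cm.
Lens 2: 1/d_i2 = 1/(30.6) − 1/(8.140) = -0.09017, so d_i2 = -11.09 cm; m₂ = −d_i2/d_o2 = +1.362.
m = m₁·m₂ = (-0.2890)(+1.362) = -0.394.

m = -0.394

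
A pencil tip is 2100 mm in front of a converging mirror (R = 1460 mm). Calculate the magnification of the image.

m = -0.533

f = R/2 = 1460/2 = 730.0 mm.
1/d_i = 1/f − 1/d_o = 1/(730.0) − 1/(2100) = 0.0008937, so d_i = 1119 mm.
m = −d_i/d_o = −(1119)/(2100) = -0.533.
The image is real, inverted and reduced, in front of the mirror.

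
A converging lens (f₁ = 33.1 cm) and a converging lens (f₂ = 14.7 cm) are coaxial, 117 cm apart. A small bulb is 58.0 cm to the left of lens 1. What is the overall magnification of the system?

m = +0.775

Lens 1: 1/d_i1 = 1/(33.1) − 1/(58.0) = 0.01297, so d_i1 = 77.10 cm; m₁ = −d_i1/d_o1 = -1.329.
d_o2 = 117 − (77.10) = 39.90 cm.
Lens 2: 1/d_i2 = 1/(14.7) − 1/(39.90) = 0.04296, so d_i2 = 23.27 cm; m₂ = −d_i2/d_o2 = -0.5833.
m = m₁·m₂ = (-1.329)(-0.5833) = +0.775.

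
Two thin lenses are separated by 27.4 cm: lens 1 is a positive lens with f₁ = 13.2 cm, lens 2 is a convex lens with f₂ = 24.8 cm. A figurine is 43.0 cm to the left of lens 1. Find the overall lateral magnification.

Lens 1: 1/d_i1 = 1/(13.2) − 1/(43.0) = 0.05250, so d_i1 = 19.05 cm; m₁ = −d_i1/d_o1 = -0.4430.
d_o2 = 27.4 − (19.05) = 8.350 cm.
Lens 2: 1/d_i2 = 1/(24.8) − 1/(8.350) = -0.07944, so d_i2 = -12.59 cm; m₂ = −d_i2/d_o2 = +1.508.
m = m₁·m₂ = (-0.4430)(+1.508) = -0.668.

m = -0.668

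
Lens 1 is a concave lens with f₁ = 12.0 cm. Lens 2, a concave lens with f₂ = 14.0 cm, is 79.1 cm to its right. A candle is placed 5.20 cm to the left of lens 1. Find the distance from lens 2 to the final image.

Lens 1 is diverging, so f₁ = −12.0 cm.
Lens 1: 1/d_i1 = 1/f₁ − 1/d_o1 = 1/(-12.0) − 1/(5.20) = -0.2756, so d_i1 = -3.628 cm.
The intermediate image is 3.628 cm to the left of lens 1 (virtual), which is 79.1 − (-3.628) = 82.73 cm to the left of lens 2, so d_o2 = +82.73 cm.
Lens 2 is diverging, so f₂ = −14.0 cm.
Lens 2: 1/d_i2 = 1/f₂ − 1/d_o2 = 1/(-14.0) − 1/(82.73) = -0.08352, so d_i2 = -12.0 cm.
The final image is virtual, 12.0 cm to the left of lens 2 (overall magnification ≈ 0.10).

12.0 cm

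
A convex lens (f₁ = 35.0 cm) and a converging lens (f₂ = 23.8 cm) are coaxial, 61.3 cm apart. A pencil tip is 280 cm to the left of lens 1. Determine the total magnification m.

Lens 1: 1/d_i1 = 1/(35.0) − 1/(280) = 0.02500, so d_i1 = 40.00 cm; m₁ = −d_i1/d_o1 = -0.1429.
d_o2 = 61.3 − (40.00) = 21.30 cm.
Lens 2: 1/d_i2 = 1/(23.8) − 1/(21.30) = -0.004932, so d_i2 = -202.8 cm; m₂ = −d_i2/d_o2 = +9.520.
m = m₁·m₂ = (-0.1429)(+9.520) = -1.36.

m = -1.36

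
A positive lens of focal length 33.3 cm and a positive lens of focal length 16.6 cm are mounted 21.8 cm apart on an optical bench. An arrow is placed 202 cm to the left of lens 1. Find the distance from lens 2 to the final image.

8.65 cm

Lens 1: 1/d_i1 = 1/f₁ − 1/d_o1 = 1/(33.3) − 1/(202) = 0.02508, so d_i1 = 39.87 cm.
The intermediate image is 39.87 cm to the right of lens 1, which lies 18.07 cm to the right of lens 2 — a virtual object — so d_o2 = −18.07 cm.
Lens 2: 1/d_i2 = 1/f₂ − 1/d_o2 = 1/(16.6) − 1/(-18.07) = 0.1156, so d_i2 = 8.65 cm.
The final image is real, 8.65 cm to the right of lens 2 (overall magnification ≈ -0.095).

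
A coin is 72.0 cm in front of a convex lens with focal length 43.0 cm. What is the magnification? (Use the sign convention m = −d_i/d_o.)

1/d_i = 1/f − 1/d_o = 1/(43.00) − 1/(72.0) = 0.009367, so d_i = 106.8 cm.
m = −d_i/d_o = −(106.8)/(72.0) = -1.48.
The image is real, inverted and enlarged, on the far side of the lens.

m = -1.48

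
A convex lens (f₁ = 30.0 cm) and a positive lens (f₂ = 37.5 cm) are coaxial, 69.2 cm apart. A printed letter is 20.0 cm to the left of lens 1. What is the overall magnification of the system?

Lens 1: 1/d_i1 = 1/(30.0) − 1/(20.0) = -0.01667, so d_i1 = -60.00 cm; m₁ = −d_i1/d_o1 = +3.000.
d_o2 = 69.2 − (-60.00) = 129.2 cm.
Lens 2: 1/d_i2 = 1/(37.5) − 1/(129.2) = 0.01893, so d_i2 = 52.84 cm; m₂ = −d_i2/d_o2 = -0.4089.
m = m₁·m₂ = (+3.000)(-0.4089) = -1.23.

m = -1.23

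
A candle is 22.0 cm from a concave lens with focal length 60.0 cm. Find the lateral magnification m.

For a concave lens, f = -60.0 cm.
1/d_i = 1/f − 1/d_o = 1/(-60.00) − 1/(22.0) = -0.06212, so d_i = -16.10 cm.
m = −d_i/d_o = −(-16.10)/(22.0) = +0.732.
The image is virtual, upright and reduced, on the same side as the object.

m = +0.732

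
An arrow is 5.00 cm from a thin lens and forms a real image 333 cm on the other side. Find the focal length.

Real image ⇒ d_i = +333 cm.
1/f = 1/d_o + 1/d_i = 1/(5.00) + 1/(333) = 0.2030, so f = 4.93 cm.
Since f is positive, the thin lens is converging.

f = 4.93 cm (converging)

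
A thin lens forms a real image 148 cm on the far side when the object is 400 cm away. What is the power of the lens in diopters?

d_i = +148 cm.
1/f = 1/d_o + 1/d_i = 1/(400) + 1/(148) = 0.009257 cm⁻¹.
f = 108.0 cm = 1.080 m, so P = 1/f = +0.926 D.

P = +0.926 D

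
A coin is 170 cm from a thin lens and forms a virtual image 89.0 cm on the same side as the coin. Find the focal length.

Virtual image ⇒ d_i = −89.0 cm.
1/f = 1/d_o + 1/d_i = 1/(170) + 1/(-89.0) = -0.005354, so f = -187 cm.
Since f is negative, the thin lens is diverging.

f = -187 cm (diverging)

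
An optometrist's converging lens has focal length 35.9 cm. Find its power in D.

f = 35.9 cm = 0.359 m.
P = 1/f = 1/(0.359 m) = +2.79 D.

P = +2.79 D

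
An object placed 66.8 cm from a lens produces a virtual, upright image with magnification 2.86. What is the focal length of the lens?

f = 103 cm (converging)

m = −d_i/d_o ⇒ d_i = −m·d_o = −(+2.86)·(66.8) = -191.0 cm.
1/f = 1/d_o + 1/d_i = 1/(66.8) + 1/(-191.0) = 0.009734, so f = 103 cm.
Since f is positive, the lens is converging.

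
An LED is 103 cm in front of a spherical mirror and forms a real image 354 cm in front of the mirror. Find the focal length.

Real image ⇒ d_i = +354 cm.
1/f = 1/d_o + 1/d_i = 1/(103) + 1/(354) = 0.01253, so f = 79.8 cm.
Since f is positive, the spherical mirror is concave.

f = 79.8 cm (concave)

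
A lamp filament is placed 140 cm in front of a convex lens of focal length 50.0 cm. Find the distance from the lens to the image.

Lens equation: 1/q = 1/f − 1/p = 1/(50.00) − 1/(140) = 0.02000 − 0.007143 = 0.01286, so q = 77.8 cm.
The image is real, inverted and reduced, on the far side of the lens.

77.8 cm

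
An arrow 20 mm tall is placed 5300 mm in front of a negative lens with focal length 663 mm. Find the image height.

For a negative lens, f = -663 mm.
1/d_i = 1/f − 1/d_o = 1/(-663.0) − 1/(5300) = -0.001697, so d_i = -589.3 mm.
m = −d_i/d_o = +0.1112.
|h_i| = |m|·h_o = 0.1112 × 20 = 2.22 mm. The image is virtual, upright and reduced, on the same side as the object.

2.22 mm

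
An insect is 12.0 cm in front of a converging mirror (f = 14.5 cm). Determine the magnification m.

m = +5.80

1/d_i = 1/f − 1/d_o = 1/(14.50) − 1/(12.0) = -0.01437, so d_i = -69.60 cm.
m = −d_i/d_o = −(-69.60)/(12.0) = +5.80.
The image is virtual, upright and enlarged, behind the mirror.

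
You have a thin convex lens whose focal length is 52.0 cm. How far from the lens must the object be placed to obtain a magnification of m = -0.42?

m = −d_i/d_o ⇒ d_i = −m·d_o.
1/f = 1/d_o + 1/d_i = 1/d_o − 1/(m·d_o) = (1 − 1/m)/d_o, so d_o = f(1 − 1/m) = (52.00)(1 − 1/(-0.42)) = 176 cm.

176 cm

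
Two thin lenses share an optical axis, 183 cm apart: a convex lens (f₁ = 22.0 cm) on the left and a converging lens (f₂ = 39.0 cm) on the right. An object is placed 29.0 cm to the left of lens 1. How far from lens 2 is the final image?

Lens 1: 1/d_i1 = 1/f₁ − 1/d_o1 = 1/(22.0) − 1/(29.0) = 0.01097, so d_i1 = 91.14 cm.
The intermediate image is 91.14 cm to the right of lens 1, which is 183 − (91.14) = 91.86 cm to the left of lens 2, so d_o2 = +91.86 cm.
Lens 2: 1/d_i2 = 1/f₂ − 1/d_o2 = 1/(39.0) − 1/(91.86) = 0.01475, so d_i2 = 67.8 cm.
The final image is real, 67.8 cm to the right of lens 2 (overall magnification ≈ 2.3).

67.8 cm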